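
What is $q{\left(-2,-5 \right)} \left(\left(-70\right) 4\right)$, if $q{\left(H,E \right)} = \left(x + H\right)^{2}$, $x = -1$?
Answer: $-2520$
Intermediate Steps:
$q{\left(H,E \right)} = \left(-1 + H\right)^{2}$
$q{\left(-2,-5 \right)} \left(\left(-70\right) 4\right) = \left(-1 - 2\right)^{2} \left(\left(-70\right) 4\right) = \left(-3\right)^{2} \left(-280\right) = 9 \left(-280\right) = -2520$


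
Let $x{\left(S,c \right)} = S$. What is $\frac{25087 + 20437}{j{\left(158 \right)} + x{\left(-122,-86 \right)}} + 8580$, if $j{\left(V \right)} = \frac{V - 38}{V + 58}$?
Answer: $\frac{8968224}{1093} \approx 8205.1$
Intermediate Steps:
$j{\left(V \right)} = \frac{-38 + V}{58 + V}$
$\frac{25087 + 20437}{j{\left(158 \right)} + x{\left(-122,-86 \right)}} + 8580 = \frac{25087 + 20437}{\frac{-38 + 158}{58 + 158} - 122} + 8580 = \frac{45524}{\frac{1}{216} \cdot 120 - 122} + 8580 = \frac{45524}{\frac{5}{9} - 122} + 8580 = \frac{45524}{- \frac{1093}{9}} + 8580 = 45524 \left(- \frac{9}{1093}\right) + 8580 = - \frac{409716}{1093} + 8580 = \frac{8968224}{1093}$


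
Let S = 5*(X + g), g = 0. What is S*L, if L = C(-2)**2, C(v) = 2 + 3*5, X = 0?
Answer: 0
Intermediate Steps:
C(v) = 17 (C(v) = 2 + 15 = 17)
L = 289 (L = 17**2 = 289)
S = 0 (S = 5*(0 + 0) = 5*0 = 0)
S*L = 0*289 = 0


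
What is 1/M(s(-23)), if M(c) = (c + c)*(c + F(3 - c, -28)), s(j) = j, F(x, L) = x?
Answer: -1/138 ≈ -0.0072464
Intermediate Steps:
M(c) = 6*c (M(c) = (c + c)*(c + (3 - c)) = (2*c)*3 = 6*c)
1/M(s(-23)) = 1/(6*(-23)) = 1/(-138) = -1/138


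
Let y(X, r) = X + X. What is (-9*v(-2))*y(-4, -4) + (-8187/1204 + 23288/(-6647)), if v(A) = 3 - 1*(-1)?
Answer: 2222402803/8002988 ≈ 277.70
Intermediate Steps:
v(A) = 4 (v(A) = 3 + 1 = 4)
y(X, r) = 2*X
(-9*v(-2))*y(-4, -4) + (-8187/1204 + 23288/(-6647)) = (-9*4)*(2*(-4)) + (-8187/1204 + 23288/(-6647)) = -36*(-8) + (-8187*1/1204 + 23288*(-1/6647)) = 288 + (-8187/1204 - 23288/6647) = 288 - 82457741/8002988 = 2222402803/8002988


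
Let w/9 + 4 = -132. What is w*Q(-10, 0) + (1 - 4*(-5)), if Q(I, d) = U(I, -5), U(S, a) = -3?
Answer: 3693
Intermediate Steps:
w = -1224 (w = -36 + 9*(-132) = -36 - 1188 = -1224)
Q(I, d) = -3
w*Q(-10, 0) + (1 - 4*(-5)) = -1224*(-3) + (1 - 4*(-5)) = 3672 + (1 + 20) = 3672 + 21 = 3693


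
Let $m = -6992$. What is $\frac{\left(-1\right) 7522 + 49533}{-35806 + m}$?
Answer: $- \frac{42011}{42798} \approx -0.98161$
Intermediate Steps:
$\frac{\left(-1\right) 7522 + 49533}{-35806 + m} = \frac{\left(-1\right) 7522 + 49533}{-35806 - 6992} = \frac{-7522 + 49533}{-42798} = 42011 \left(- \frac{1}{42798}\right) = - \frac{42011}{42798}$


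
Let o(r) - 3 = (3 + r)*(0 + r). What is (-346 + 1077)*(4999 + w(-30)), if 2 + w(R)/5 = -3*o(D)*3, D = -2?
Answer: 3614064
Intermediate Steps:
o(r) = 3 + r*(3 + r) (o(r) = 3 + (3 + r)*(0 + r) = 3 + (3 + r)*r = 3 + r*(3 + r))
w(R) = -55 (w(R) = -10 + 5*(-3*(3 + (-2)**2 + 3*(-2))*3) = -10 + 5*(-3*(3 + 4 - 6)*3) = -10 + 5*(-3*1*3) = -10 + 5*(-3*3) = -10 + 5*(-9) = -10 - 45 = -55)
(-346 + 1077)*(4999 + w(-30)) = (-346 + 1077)*(4999 - 55) = 731*4944 = 3614064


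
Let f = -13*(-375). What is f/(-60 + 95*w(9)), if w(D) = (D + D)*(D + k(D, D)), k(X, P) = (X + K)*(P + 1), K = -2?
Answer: 325/9002 ≈ 0.036103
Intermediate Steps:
k(X, P) = (1 + P)*(-2 + X) (k(X, P) = (X - 2)*(P + 1) = (-2 + X)*(1 + P) = (1 + P)*(-2 + X))
w(D) = 2*D*(-2 + D²) (w(D) = (D + D)*(D + (-2 + D - 2*D + D*D)) = (2*D)*(D + (-2 + D - 2*D + D²)) = (2*D)*(D + (-2 + D² - D)) = (2*D)*(-2 + D²) = 2*D*(-2 + D²))
f = 4875
f/(-60 + 95*w(9)) = 4875/(-60 + 95*(2*9*(-2 + 9²))) = 4875/(-60 + 95*(2*9*(-2 + 81))) = 4875/(-60 + 95*(2*9*79)) = 4875/(-60 + 95*1422) = 4875/(-60 + 135090) = 4875/135030 = 4875*(1/135030) = 325/9002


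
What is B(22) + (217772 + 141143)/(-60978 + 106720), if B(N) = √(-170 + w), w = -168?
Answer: 358915/45742 + 13*I*√2 ≈ 7.8465 + 18.385*I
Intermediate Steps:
B(N) = 13*I*√2 (B(N) = √(-170 - 168) = √(-338) = 13*I*√2)
B(22) + (217772 + 141143)/(-60978 + 106720) = 13*I*√2 + (217772 + 141143)/(-60978 + 106720) = 13*I*√2 + 358915/45742 = 358915/45742 + 13*I*√2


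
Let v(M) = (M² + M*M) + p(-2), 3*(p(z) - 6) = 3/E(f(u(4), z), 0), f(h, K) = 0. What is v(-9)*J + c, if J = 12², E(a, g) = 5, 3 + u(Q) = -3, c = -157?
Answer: 120319/5 ≈ 24064.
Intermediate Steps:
u(Q) = -6 (u(Q) = -3 - 3 = -6)
J = 144
p(z) = 31/5 (p(z) = 6 + (3/5)/3 = 6 + (3*(⅕))/3 = 6 + (⅓)*(⅗) = 6 + ⅕ = 31/5)
v(M) = 31/5 + 2*M² (v(M) = (M² + M*M) + 31/5 = (M² + M²) + 31/5 = 2*M² + 31/5 = 31/5 + 2*M²)
v(-9)*J + c = (31/5 + 2*(-9)²)*144 - 157 = (31/5 + 2*81)*144 - 157 = (31/5 + 162)*144 - 157 = (841/5)*144 - 157 = 121104/5 - 157 = 120319/5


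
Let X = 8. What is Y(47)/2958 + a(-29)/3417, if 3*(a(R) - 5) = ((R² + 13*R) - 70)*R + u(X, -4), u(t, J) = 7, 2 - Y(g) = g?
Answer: -670477/594558 ≈ -1.1277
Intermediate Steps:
Y(g) = 2 - g
a(R) = 22/3 + R*(-70 + R² + 13*R)/3 (a(R) = 5 + (((R² + 13*R) - 70)*R + 7)/3 = 5 + ((-70 + R² + 13*R)*R + 7)/3 = 5 + (R*(-70 + R² + 13*R) + 7)/3 = 5 + (7 + R*(-70 + R² + 13*R))/3 = 5 + (7/3 + R*(-70 + R² + 13*R)/3) = 22/3 + R*(-70 + R² + 13*R)/3)
Y(47)/2958 + a(-29)/3417 = (2 - 1*47)/2958 + (22/3 - 70/3*(-29) + (⅓)*(-29)³ + (13/3)*(-29)²)/3417 = (2 - 47)*(1/2958) + (22/3 + 2030/3 + (⅓)*(-24389) + (13/3)*841)*(1/3417) = -45*1/2958 + (22/3 + 2030/3 - 24389/3 + 10933/3)*(1/3417) = -15/986 - 11404/3*1/3417 = -15/986 - 11404/10251 = -670477/594558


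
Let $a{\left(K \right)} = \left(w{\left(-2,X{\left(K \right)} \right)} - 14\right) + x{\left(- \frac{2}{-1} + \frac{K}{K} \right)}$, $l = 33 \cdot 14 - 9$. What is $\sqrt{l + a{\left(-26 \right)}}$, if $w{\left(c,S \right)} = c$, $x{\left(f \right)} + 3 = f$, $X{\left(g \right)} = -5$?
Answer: $\sqrt{437} \approx 20.905$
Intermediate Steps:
$x{\left(f \right)} = -3 + f$
$l = 453$ ($l = 462 - 9 = 453$)
$a{\left(K \right)} = -16$ ($a{\left(K \right)} = \left(-2 - 14\right) + \left(-3 + \left(- \frac{2}{-1} + \frac{K}{K}\right)\right) = -16 + \left(-3 + \left(\left(-2\right) \left(-1\right) + 1\right)\right) = -16 + \left(-3 + \left(2 + 1\right)\right) = -16 + \left(-3 + 3\right) = -16 + 0 = -16$)
$\sqrt{l + a{\left(-26 \right)}} = \sqrt{453 - 16} = \sqrt{437}$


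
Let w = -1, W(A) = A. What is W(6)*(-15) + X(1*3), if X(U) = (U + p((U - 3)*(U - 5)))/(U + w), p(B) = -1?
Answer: -89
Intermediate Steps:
X(U) = 1 (X(U) = (U - 1)/(U - 1) = (-1 + U)/(-1 + U) = 1)
W(6)*(-15) + X(1*3) = 6*(-15) + 1 = -90 + 1 = -89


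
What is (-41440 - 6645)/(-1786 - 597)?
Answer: 48085/2383 ≈ 20.178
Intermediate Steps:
(-41440 - 6645)/(-1786 - 597) = -48085/(-2383) = -48085*(-1/2383) = 48085/2383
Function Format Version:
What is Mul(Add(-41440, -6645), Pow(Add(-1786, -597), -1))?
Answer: Rational(48085, 2383) ≈ 20.178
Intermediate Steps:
Mul(Add(-41440, -6645), Pow(Add(-1786, -597), -1)) = Mul(-48085, Pow(-2383, -1)) = Mul(-48085, Rational(-1, 2383)) = Rational(48085, 2383)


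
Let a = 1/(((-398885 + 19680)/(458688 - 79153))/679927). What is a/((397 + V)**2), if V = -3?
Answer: -51611218789/11773253476 ≈ -4.3838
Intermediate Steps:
a = -51611218789/75841 (a = 1/(-379205/379535*(1/679927)) = 1/(-379205*1/379535*(1/679927)) = 1/(-75841/75907*1/679927) = 1/(-75841/51611218789) = -51611218789/75841 ≈ -6.8052e+5)
a/((397 + V)**2) = -51611218789/(75841*(397 - 3)**2) = -51611218789/(75841*(394**2)) = -51611218789/75841/155236 = -51611218789/75841*1/155236 = -51611218789/11773253476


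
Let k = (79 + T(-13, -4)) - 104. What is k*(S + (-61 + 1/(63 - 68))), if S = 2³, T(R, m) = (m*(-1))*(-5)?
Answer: 2394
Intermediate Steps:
T(R, m) = 5*m (T(R, m) = -m*(-5) = 5*m)
S = 8
k = -45 (k = (79 + 5*(-4)) - 104 = (79 - 20) - 104 = 59 - 104 = -45)
k*(S + (-61 + 1/(63 - 68))) = -45*(8 + (-61 + 1/(63 - 68))) = -45*(8 + (-61 + 1/(-5))) = -45*(8 + (-61 - ⅕)) = -45*(8 - 306/5) = -45*(-266/5) = 2394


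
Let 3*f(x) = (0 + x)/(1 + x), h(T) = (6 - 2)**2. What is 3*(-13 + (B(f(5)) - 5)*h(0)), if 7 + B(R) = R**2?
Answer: -16505/27 ≈ -611.30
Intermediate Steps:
h(T) = 16 (h(T) = 4**2 = 16)
f(x) = x/(3*(1 + x)) (f(x) = ((0 + x)/(1 + x))/3 = (x/(1 + x))/3 = x/(3*(1 + x)))
B(R) = -7 + R**2
3*(-13 + (B(f(5)) - 5)*h(0)) = 3*(-13 + ((-7 + ((1/3)*5/(1 + 5))**2) - 5)*16) = 3*(-13 + ((-7 + ((1/3)*5/6)**2) - 5)*16) = 3*(-13 + ((-7 + ((1/3)*5*(1/6))**2) - 5)*16) = 3*(-13 + ((-7 + (5/18)**2) - 5)*16) = 3*(-13 + ((-7 + 25/324) - 5)*16) = 3*(-13 + (-2243/324 - 5)*16) = 3*(-13 - 3863/324*16) = 3*(-13 - 15452/81) = 3*(-16505/81) = -16505/27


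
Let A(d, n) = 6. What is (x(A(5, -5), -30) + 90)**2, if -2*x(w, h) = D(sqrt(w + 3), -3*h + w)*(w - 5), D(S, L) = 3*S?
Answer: 29241/4 ≈ 7310.3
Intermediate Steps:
x(w, h) = -3*sqrt(3 + w)*(-5 + w)/2 (x(w, h) = -3*sqrt(w + 3)*(w - 5)/2 = -3*sqrt(3 + w)*(-5 + w)/2)
(x(A(5, -5), -30) + 90)**2 = (3*sqrt(3 + 6)*(5 - 1*6)/2 + 90)**2 = (3*sqrt(9)*(5 - 6)/2 + 90)**2 = ((3/2)*3*(-1) + 90)**2 = (-9/2 + 90)**2 = (171/2)**2 = 29241/4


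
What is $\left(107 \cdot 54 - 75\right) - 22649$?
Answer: $-16946$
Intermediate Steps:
$\left(107 \cdot 54 - 75\right) - 22649 = \left(5778 - 75\right) - 22649 = 5703 - 22649 = -16946$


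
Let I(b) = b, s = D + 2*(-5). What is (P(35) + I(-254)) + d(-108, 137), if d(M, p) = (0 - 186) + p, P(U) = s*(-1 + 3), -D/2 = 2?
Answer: -331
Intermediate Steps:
D = -4 (D = -2*2 = -4)
s = -14 (s = -4 + 2*(-5) = -4 - 10 = -14)
P(U) = -28 (P(U) = -14*(-1 + 3) = -14*2 = -28)
d(M, p) = -186 + p
(P(35) + I(-254)) + d(-108, 137) = (-28 - 254) + (-186 + 137) = -282 - 49 = -331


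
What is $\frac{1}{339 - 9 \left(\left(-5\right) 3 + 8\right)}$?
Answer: $\frac{1}{402} \approx 0.0024876$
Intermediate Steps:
$\frac{1}{339 - 9 \left(\left(-5\right) 3 + 8\right)} = \frac{1}{339 - 9 \left(-15 + 8\right)} = \frac{1}{339 - -63} = \frac{1}{339 + 63} = \frac{1}{402}$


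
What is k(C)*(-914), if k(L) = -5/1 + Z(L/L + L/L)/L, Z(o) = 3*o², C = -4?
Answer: 7312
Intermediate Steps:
k(L) = -5 + 12/L (k(L) = -5/1 + (3*(L/L + L/L)²)/L = -5*1 + (3*(1 + 1)²)/L = -5 + (3*2²)/L = -5 + (3*4)/L = -5 + 12/L)
k(C)*(-914) = (-5 + 12/(-4))*(-914) = (-5 + 12*(-¼))*(-914) = (-5 - 3)*(-914) = -8*(-914) = 7312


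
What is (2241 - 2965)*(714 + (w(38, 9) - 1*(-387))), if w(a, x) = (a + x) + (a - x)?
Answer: -852148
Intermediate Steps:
w(a, x) = 2*a
(2241 - 2965)*(714 + (w(38, 9) - 1*(-387))) = (2241 - 2965)*(714 + (2*38 - 1*(-387))) = -724*(714 + (76 + 387)) = -724*(714 + 463) = -724*1177 = -852148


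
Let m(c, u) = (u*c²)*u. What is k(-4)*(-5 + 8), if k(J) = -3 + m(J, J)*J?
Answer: -3081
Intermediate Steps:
m(c, u) = c²*u²
k(J) = -3 + J⁵ (k(J) = -3 + (J²*J²)*J = -3 + J⁴*J = -3 + J⁵)
k(-4)*(-5 + 8) = (-3 + (-4)⁵)*(-5 + 8) = (-3 - 1024)*3 = -1027*3 = -3081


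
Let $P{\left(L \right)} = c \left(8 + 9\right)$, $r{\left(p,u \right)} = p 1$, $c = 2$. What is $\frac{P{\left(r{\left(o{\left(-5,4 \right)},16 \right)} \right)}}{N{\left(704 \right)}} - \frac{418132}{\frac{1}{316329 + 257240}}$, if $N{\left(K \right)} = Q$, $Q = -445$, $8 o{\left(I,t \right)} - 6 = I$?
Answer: $- \frac{106723261133094}{445} \approx -2.3983 \cdot 10^{11}$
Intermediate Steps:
$o{\left(I,t \right)} = \frac{3}{4} + \frac{I}{8}$
$N{\left(K \right)} = -445$
$r{\left(p,u \right)} = p$
$P{\left(L \right)} = 34$ ($P{\left(L \right)} = 2 \left(8 + 9\right) = 2 \cdot 17 = 34$)
$\frac{P{\left(r{\left(o{\left(-5,4 \right)},16 \right)} \right)}}{N{\left(704 \right)}} - \frac{418132}{\frac{1}{316329 + 257240}} = \frac{34}{-445} - \frac{418132}{\frac{1}{316329 + 257240}} = 34 \left(- \frac{1}{445}\right) - \frac{418132}{\frac{1}{573569}} = - \frac{34}{445} - 418132 \frac{1}{\frac{1}{573569}} = - \frac{34}{445} - 239827553108 = - \frac{106723261133094}{445}$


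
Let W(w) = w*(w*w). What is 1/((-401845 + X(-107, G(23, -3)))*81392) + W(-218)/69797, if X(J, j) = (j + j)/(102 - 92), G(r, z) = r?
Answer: -130326115415033821/878008511548896 ≈ -148.43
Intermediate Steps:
W(w) = w³ (W(w) = w*w² = w³)
X(J, j) = j/5 (X(J, j) = (2*j)/10 = (2*j)*(⅒) = j/5)
1/((-401845 + X(-107, G(23, -3)))*81392) + W(-218)/69797 = 1/((-401845 + (⅕)*23)*81392) + (-218)³/69797 = (1/81392)/(-401845 + 23/5) - 10360232*1/69797 = (1/81392)/(-2009202/5) - 10360232/69797 = -5/2009202*1/81392 - 10360232/69797 = -5/163532969184 - 10360232/69797 = -130326115415033821/878008511548896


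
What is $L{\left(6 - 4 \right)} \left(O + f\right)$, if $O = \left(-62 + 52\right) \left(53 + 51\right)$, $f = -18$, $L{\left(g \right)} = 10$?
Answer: $-10580$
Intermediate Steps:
$O = -1040$ ($O = \left(-10\right) 104 = -1040$)
$L{\left(6 - 4 \right)} \left(O + f\right) = 10 \left(-1040 - 18\right) = 10 \left(-1058\right) = -10580$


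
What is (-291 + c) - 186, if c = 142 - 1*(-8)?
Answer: -327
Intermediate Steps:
c = 150 (c = 142 + 8 = 150)
(-291 + c) - 186 = (-291 + 150) - 186 = -141 - 186 = -327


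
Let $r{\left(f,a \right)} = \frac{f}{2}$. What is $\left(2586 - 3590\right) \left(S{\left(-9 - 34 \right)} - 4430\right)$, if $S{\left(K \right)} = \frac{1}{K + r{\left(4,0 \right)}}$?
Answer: $\frac{182357524}{41} \approx 4.4477 \cdot 10^{6}$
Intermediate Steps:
$r{\left(f,a \right)} = \frac{f}{2}$ ($r{\left(f,a \right)} = f \frac{1}{2} = \frac{f}{2}$)
$S{\left(K \right)} = \frac{1}{2 + K}$ ($S{\left(K \right)} = \frac{1}{K + \frac{1}{2} \cdot 4} = \frac{1}{K + 2} = \frac{1}{2 + K}$)
$\left(2586 - 3590\right) \left(S{\left(-9 - 34 \right)} - 4430\right) = \left(2586 - 3590\right) \left(\frac{1}{2 - 43} - 4430\right) = - 1004 \left(\frac{1}{2 - 43} - 4430\right) = - 1004 \left(\frac{1}{-41} - 4430\right) = - 1004 \left(- \frac{1}{41} - 4430\right) = \left(-1004\right) \left(- \frac{181631}{41}\right) = \frac{182357524}{41}$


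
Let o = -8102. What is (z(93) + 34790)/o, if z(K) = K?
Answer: -34883/8102 ≈ -4.3055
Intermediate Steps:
(z(93) + 34790)/o = (93 + 34790)/(-8102) = 34883*(-1/8102) = -34883/8102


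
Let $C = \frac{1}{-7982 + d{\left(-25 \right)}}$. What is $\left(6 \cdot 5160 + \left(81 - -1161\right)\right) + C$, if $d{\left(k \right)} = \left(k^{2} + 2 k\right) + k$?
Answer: $\frac{239325263}{7432} \approx 32202.0$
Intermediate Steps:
$d{\left(k \right)} = k^{2} + 3 k$
$C = - \frac{1}{7432}$ ($C = \frac{1}{-7982 - 25 \left(3 - 25\right)} = \frac{1}{-7982 - -550} = \frac{1}{-7982 + 550} = \frac{1}{-7432} = - \frac{1}{7432} \approx -0.00013455$)
$\left(6 \cdot 5160 + \left(81 - -1161\right)\right) + C = \left(6 \cdot 5160 + \left(81 - -1161\right)\right) - \frac{1}{7432} = \left(30960 + \left(81 + 1161\right)\right) - \frac{1}{7432} = \left(30960 + 1242\right) - \frac{1}{7432} = 32202 - \frac{1}{7432} = \frac{239325263}{7432}$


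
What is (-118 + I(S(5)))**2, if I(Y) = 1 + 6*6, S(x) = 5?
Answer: 6561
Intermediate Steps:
I(Y) = 37 (I(Y) = 1 + 36 = 37)
(-118 + I(S(5)))**2 = (-118 + 37)**2 = (-81)**2 = 6561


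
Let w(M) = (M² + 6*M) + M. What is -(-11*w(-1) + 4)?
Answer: -70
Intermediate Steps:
w(M) = M² + 7*M
-(-11*w(-1) + 4) = -(-(-11)*(7 - 1) + 4) = -(-(-11)*6 + 4) = -(-11*(-6) + 4) = -(66 + 4) = -1*70 = -70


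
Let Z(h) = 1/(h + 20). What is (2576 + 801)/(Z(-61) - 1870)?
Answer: -138457/76671 ≈ -1.8059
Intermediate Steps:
Z(h) = 1/(20 + h)
(2576 + 801)/(Z(-61) - 1870) = (2576 + 801)/(1/(20 - 61) - 1870) = 3377/(1/(-41) - 1870) = 3377/(-1/41 - 1870) = 3377/(-76671/41) = 3377*(-41/76671) = -138457/76671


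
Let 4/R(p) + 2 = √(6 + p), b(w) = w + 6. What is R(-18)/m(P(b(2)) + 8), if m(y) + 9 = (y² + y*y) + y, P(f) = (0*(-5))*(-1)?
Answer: -1/254 - I*√3/254 ≈ -0.003937 - 0.0068191*I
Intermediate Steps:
b(w) = 6 + w
P(f) = 0 (P(f) = 0*(-1) = 0)
R(p) = 4/(-2 + √(6 + p))
m(y) = -9 + y + 2*y² (m(y) = -9 + ((y² + y*y) + y) = -9 + ((y² + y²) + y) = -9 + (2*y² + y) = -9 + (y + 2*y²) = -9 + y + 2*y²)
R(-18)/m(P(b(2)) + 8) = (4/(-2 + √(6 - 18)))/(-9 + (0 + 8) + 2*(0 + 8)²) = (4/(-2 + √(-12)))/(-9 + 8 + 2*8²) = (4/(-2 + 2*I*√3))/(-9 + 8 + 2*64) = (4/(-2 + 2*I*√3))/(-9 + 8 + 128) = (4/(-2 + 2*I*√3))/127 = (4/(-2 + 2*I*√3))*(1/127) = 4/(127*(-2 + 2*I*√3))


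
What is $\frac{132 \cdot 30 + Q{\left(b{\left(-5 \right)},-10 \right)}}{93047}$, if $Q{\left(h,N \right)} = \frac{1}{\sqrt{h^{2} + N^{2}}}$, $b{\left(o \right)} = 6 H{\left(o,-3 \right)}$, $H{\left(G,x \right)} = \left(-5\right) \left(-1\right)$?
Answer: $\frac{3960}{93047} + \frac{\sqrt{10}}{9304700} \approx 0.04256$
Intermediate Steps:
$H{\left(G,x \right)} = 5$
$b{\left(o \right)} = 30$ ($b{\left(o \right)} = 6 \cdot 5 = 30$)
$Q{\left(h,N \right)} = \frac{1}{\sqrt{N^{2} + h^{2}}}$
$\frac{132 \cdot 30 + Q{\left(b{\left(-5 \right)},-10 \right)}}{93047} = \frac{132 \cdot 30 + \frac{1}{\sqrt{\left(-10\right)^{2} + 30^{2}}}}{93047} = \left(3960 + \frac{1}{\sqrt{100 + 900}}\right) \frac{1}{93047} = \left(3960 + \frac{1}{\sqrt{1000}}\right) \frac{1}{93047} = \left(3960 + \frac{\sqrt{10}}{100}\right) \frac{1}{93047} = \frac{3960}{93047} + \frac{\sqrt{10}}{9304700}$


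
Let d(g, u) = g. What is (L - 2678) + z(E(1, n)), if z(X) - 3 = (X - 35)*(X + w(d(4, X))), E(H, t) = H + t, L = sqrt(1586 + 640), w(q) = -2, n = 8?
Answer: -2857 + sqrt(2226) ≈ -2809.8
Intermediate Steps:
L = sqrt(2226) ≈ 47.180
z(X) = 3 + (-35 + X)*(-2 + X) (z(X) = 3 + (X - 35)*(X - 2) = 3 + (-35 + X)*(-2 + X))
(L - 2678) + z(E(1, n)) = (sqrt(2226) - 2678) + (73 + (1 + 8)**2 - 37*(1 + 8)) = (-2678 + sqrt(2226)) + (73 + 9**2 - 37*9) = (-2678 + sqrt(2226)) + (73 + 81 - 333) = (-2678 + sqrt(2226)) - 179 = -2857 + sqrt(2226)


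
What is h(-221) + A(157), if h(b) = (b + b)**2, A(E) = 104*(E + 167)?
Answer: 229060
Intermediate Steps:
A(E) = 17368 + 104*E (A(E) = 104*(167 + E) = 17368 + 104*E)
h(b) = 4*b**2 (h(b) = (2*b)**2 = 4*b**2)
h(-221) + A(157) = 4*(-221)**2 + (17368 + 104*157) = 4*48841 + (17368 + 16328) = 195364 + 33696 = 229060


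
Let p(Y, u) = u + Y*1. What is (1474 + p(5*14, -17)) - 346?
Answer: 1181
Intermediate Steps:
p(Y, u) = Y + u (p(Y, u) = u + Y = Y + u)
(1474 + p(5*14, -17)) - 346 = (1474 + (5*14 - 17)) - 346 = (1474 + (70 - 17)) - 346 = (1474 + 53) - 346 = 1527 - 346 = 1181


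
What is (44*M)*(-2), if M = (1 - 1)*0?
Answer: 0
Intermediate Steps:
M = 0 (M = 0*0 = 0)
(44*M)*(-2) = (44*0)*(-2) = 0*(-2) = 0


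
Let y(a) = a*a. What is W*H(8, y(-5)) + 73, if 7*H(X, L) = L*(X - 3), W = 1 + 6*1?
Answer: 198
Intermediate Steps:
y(a) = a²
W = 7 (W = 1 + 6 = 7)
H(X, L) = L*(-3 + X)/7 (H(X, L) = (L*(X - 3))/7 = (L*(-3 + X))/7 = L*(-3 + X)/7)
W*H(8, y(-5)) + 73 = 7*((⅐)*(-5)²*(-3 + 8)) + 73 = 7*((⅐)*25*5) + 73 = 7*(125/7) + 73 = 125 + 73 = 198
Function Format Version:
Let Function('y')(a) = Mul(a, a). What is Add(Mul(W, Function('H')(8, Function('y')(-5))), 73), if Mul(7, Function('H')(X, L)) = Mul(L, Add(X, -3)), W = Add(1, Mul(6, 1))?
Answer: 198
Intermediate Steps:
Function('y')(a) = Pow(a, 2)
W = 7 (W = Add(1, 6) = 7)
Function('H')(X, L) = Mul(Rational(1, 7), L, Add(-3, X)) (Function('H')(X, L) = Mul(Rational(1, 7), Mul(L, Add(X, -3))) = Mul(Rational(1, 7), Mul(L, Add(-3, X))) = Mul(Rational(1, 7), L, Add(-3, X)))
Add(Mul(W, Function('H')(8, Function('y')(-5))), 73) = Add(Mul(7, Mul(Rational(1, 7), Pow(-5, 2), Add(-3, 8))), 73) = Add(Mul(7, Mul(Rational(1, 7), 25, 5)), 73) = Add(Mul(7, Rational(125, 7)), 73) = Add(125, 73) = 198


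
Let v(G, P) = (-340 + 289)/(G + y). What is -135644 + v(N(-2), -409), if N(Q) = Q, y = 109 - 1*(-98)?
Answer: -27807071/205 ≈ -1.3564e+5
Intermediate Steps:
y = 207 (y = 109 + 98 = 207)
v(G, P) = -51/(207 + G) (v(G, P) = (-340 + 289)/(G + 207) = -51/(207 + G))
-135644 + v(N(-2), -409) = -135644 - 51/(207 - 2) = -135644 - 51/205 = -27807071/205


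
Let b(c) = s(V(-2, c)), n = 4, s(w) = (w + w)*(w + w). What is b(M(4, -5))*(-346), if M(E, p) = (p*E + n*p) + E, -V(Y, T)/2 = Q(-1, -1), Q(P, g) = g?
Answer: -5536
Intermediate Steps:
V(Y, T) = 2 (V(Y, T) = -2*(-1) = 2)
s(w) = 4*w² (s(w) = (2*w)*(2*w) = 4*w²)
M(E, p) = E + 4*p + E*p (M(E, p) = (p*E + 4*p) + E = (E*p + 4*p) + E = (4*p + E*p) + E = E + 4*p + E*p)
b(c) = 16 (b(c) = 4*2² = 4*4 = 16)
b(M(4, -5))*(-346) = 16*(-346) = -5536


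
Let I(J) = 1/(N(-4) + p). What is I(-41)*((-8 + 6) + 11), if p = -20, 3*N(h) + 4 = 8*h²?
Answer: 27/64 ≈ 0.42188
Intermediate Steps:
N(h) = -4/3 + 8*h²/3 (N(h) = -4/3 + (8*h²)/3 = -4/3 + 8*h²/3)
I(J) = 3/64 (I(J) = 1/((-4/3 + (8/3)*(-4)²) - 20) = 1/((-4/3 + (8/3)*16) - 20) = 1/((-4/3 + 128/3) - 20) = 1/(124/3 - 20) = 1/(64/3) = 3/64)
I(-41)*((-8 + 6) + 11) = 3*((-8 + 6) + 11)/64 = 3*(-2 + 11)/64 = (3/64)*9 = 27/64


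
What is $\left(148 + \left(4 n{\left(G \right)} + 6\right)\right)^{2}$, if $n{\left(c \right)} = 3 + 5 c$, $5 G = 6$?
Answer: $36100$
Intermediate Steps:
$G = \frac{6}{5}$ ($G = \frac{1}{5} \cdot 6 = \frac{6}{5} \approx 1.2$)
$\left(148 + \left(4 n{\left(G \right)} + 6\right)\right)^{2} = \left(148 + \left(4 \left(3 + 5 \cdot \frac{6}{5}\right) + 6\right)\right)^{2} = \left(148 + \left(4 \left(3 + 6\right) + 6\right)\right)^{2} = \left(148 + \left(4 \cdot 9 + 6\right)\right)^{2} = \left(148 + \left(36 + 6\right)\right)^{2} = \left(148 + 42\right)^{2} = 190^{2} = 36100$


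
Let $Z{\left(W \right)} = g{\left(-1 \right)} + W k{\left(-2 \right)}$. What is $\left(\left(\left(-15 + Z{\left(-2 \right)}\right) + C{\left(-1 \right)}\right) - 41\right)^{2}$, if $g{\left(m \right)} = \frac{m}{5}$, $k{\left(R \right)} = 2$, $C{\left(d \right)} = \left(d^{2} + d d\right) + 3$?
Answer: $\frac{76176}{25} \approx 3047.0$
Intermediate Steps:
$C{\left(d \right)} = 3 + 2 d^{2}$ ($C{\left(d \right)} = \left(d^{2} + d^{2}\right) + 3 = 2 d^{2} + 3 = 3 + 2 d^{2}$)
$g{\left(m \right)} = \frac{m}{5}$ ($g{\left(m \right)} = m \frac{1}{5} = \frac{m}{5}$)
$Z{\left(W \right)} = - \frac{1}{5} + 2 W$ ($Z{\left(W \right)} = \frac{1}{5} \left(-1\right) + W 2 = - \frac{1}{5} + 2 W$)
$\left(\left(\left(-15 + Z{\left(-2 \right)}\right) + C{\left(-1 \right)}\right) - 41\right)^{2} = \left(\left(\left(-15 + \left(- \frac{1}{5} + 2 \left(-2\right)\right)\right) + \left(3 + 2 \left(-1\right)^{2}\right)\right) - 41\right)^{2} = \left(\left(\left(-15 - \frac{21}{5}\right) + \left(3 + 2 \cdot 1\right)\right) - 41\right)^{2} = \left(\left(\left(-15 - \frac{21}{5}\right) + \left(3 + 2\right)\right) - 41\right)^{2} = \left(\left(- \frac{96}{5} + 5\right) - 41\right)^{2} = \left(- \frac{71}{5} - 41\right)^{2} = \left(- \frac{276}{5}\right)^{2} = \frac{76176}{25}$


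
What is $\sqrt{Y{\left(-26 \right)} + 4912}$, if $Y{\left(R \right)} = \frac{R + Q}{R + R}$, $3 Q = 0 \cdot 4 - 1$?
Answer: $\frac{\sqrt{29887689}}{78} \approx 70.089$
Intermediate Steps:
$Q = - \frac{1}{3}$ ($Q = \frac{0 \cdot 4 - 1}{3} = \frac{0 - 1}{3} = \frac{1}{3} \left(-1\right) = - \frac{1}{3} \approx -0.33333$)
$Y{\left(R \right)} = \frac{- \frac{1}{3} + R}{2 R}$ ($Y{\left(R \right)} = \frac{R - \frac{1}{3}}{R + R} = \frac{- \frac{1}{3} + R}{2 R}$)
$\sqrt{Y{\left(-26 \right)} + 4912} = \sqrt{\frac{-1 + 3 \left(-26\right)}{6 \left(-26\right)} + 4912} = \sqrt{\frac{1}{6} \left(- \frac{1}{26}\right) \left(-1 - 78\right) + 4912} = \sqrt{\frac{1}{6} \left(- \frac{1}{26}\right) \left(-79\right) + 4912} = \sqrt{\frac{79}{156} + 4912} = \sqrt{\frac{766351}{156}} = \frac{\sqrt{29887689}}{78}$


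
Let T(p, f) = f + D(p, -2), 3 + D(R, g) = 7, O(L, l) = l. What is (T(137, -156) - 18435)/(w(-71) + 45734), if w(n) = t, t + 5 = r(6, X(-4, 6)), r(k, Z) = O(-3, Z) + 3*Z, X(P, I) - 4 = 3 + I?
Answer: -18587/45781 ≈ -0.40600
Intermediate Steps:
D(R, g) = 4 (D(R, g) = -3 + 7 = 4)
X(P, I) = 7 + I (X(P, I) = 4 + (3 + I) = 7 + I)
r(k, Z) = 4*Z (r(k, Z) = Z + 3*Z = 4*Z)
T(p, f) = 4 + f (T(p, f) = f + 4 = 4 + f)
t = 47 (t = -5 + 4*(7 + 6) = -5 + 4*13 = -5 + 52 = 47)
w(n) = 47
(T(137, -156) - 18435)/(w(-71) + 45734) = ((4 - 156) - 18435)/(47 + 45734) = (-152 - 18435)/45781 = -18587*1/45781 = -18587/45781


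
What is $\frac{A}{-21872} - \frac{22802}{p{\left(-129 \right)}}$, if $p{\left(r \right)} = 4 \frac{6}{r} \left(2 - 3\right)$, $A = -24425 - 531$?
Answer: $- \frac{335077971}{2734} \approx -1.2256 \cdot 10^{5}$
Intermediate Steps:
$A = -24956$
$p{\left(r \right)} = - \frac{24}{r}$ ($p{\left(r \right)} = 4 \frac{6}{r} \left(-1\right) = 4 \left(- \frac{6}{r}\right) = - \frac{24}{r}$)
$\frac{A}{-21872} - \frac{22802}{p{\left(-129 \right)}} = - \frac{24956}{-21872} - \frac{22802}{\left(-24\right) \frac{1}{-129}} = \left(-24956\right) \left(- \frac{1}{21872}\right) - \frac{22802}{\left(-24\right) \left(- \frac{1}{129}\right)} = \frac{6239}{5468} - \frac{22802}{\frac{8}{43}} = \frac{6239}{5468} - \frac{490243}{4} = - \frac{335077971}{2734}$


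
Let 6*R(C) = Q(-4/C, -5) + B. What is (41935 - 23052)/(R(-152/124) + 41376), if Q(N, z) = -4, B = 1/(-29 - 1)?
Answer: 3398940/7447559 ≈ 0.45638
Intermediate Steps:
B = -1/30 (B = 1/(-30) = -1/30 ≈ -0.033333)
R(C) = -121/180 (R(C) = (-4 - 1/30)/6 = (1/6)*(-121/30) = -121/180)
(41935 - 23052)/(R(-152/124) + 41376) = (41935 - 23052)/(-121/180 + 41376) = 18883/(7447559/180) = 18883*(180/7447559) = 3398940/7447559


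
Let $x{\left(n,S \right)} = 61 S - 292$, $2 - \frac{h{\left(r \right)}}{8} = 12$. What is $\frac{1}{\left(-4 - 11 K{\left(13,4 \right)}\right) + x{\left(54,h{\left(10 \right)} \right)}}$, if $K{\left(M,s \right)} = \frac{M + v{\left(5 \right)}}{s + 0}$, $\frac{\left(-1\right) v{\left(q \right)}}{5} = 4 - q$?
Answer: $- \frac{2}{10451} \approx -0.00019137$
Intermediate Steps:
$v{\left(q \right)} = -20 + 5 q$ ($v{\left(q \right)} = - 5 \left(4 - q\right) = -20 + 5 q$)
$h{\left(r \right)} = -80$ ($h{\left(r \right)} = 16 - 96 = -80$)
$K{\left(M,s \right)} = \frac{5 + M}{s}$ ($K{\left(M,s \right)} = \frac{M + \left(-20 + 5 \cdot 5\right)}{s + 0} = \frac{M + \left(-20 + 25\right)}{s} = \frac{M + 5}{s} = \frac{5 + M}{s}$)
$x{\left(n,S \right)} = -292 + 61 S$
$\frac{1}{\left(-4 - 11 K{\left(13,4 \right)}\right) + x{\left(54,h{\left(10 \right)} \right)}} = \frac{1}{\left(-4 - 11 \frac{5 + 13}{4}\right) + \left(-292 + 61 \left(-80\right)\right)} = \frac{1}{\left(-4 - 11 \cdot \frac{1}{4} \cdot 18\right) - 5172} = \frac{1}{\left(-4 - \frac{99}{2}\right) - 5172} = \frac{1}{- \frac{107}{2} - 5172} = \frac{1}{- \frac{10451}{2}} = - \frac{2}{10451}$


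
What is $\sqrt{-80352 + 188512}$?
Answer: $104 \sqrt{10} \approx 328.88$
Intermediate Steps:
$\sqrt{-80352 + 188512} = \sqrt{108160} = 104 \sqrt{10}$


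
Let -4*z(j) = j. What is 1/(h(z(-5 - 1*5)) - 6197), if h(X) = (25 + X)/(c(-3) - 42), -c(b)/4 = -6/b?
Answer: -20/123951 ≈ -0.00016135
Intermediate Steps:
z(j) = -j/4
c(b) = 24/b (c(b) = -(-24)/b = 24/b)
h(X) = -½ - X/50 (h(X) = (25 + X)/(24/(-3) - 42) = (25 + X)/(24*(-⅓) - 42) = (25 + X)/(-8 - 42) = (25 + X)/(-50) = (25 + X)*(-1/50) = -½ - X/50)
1/(h(z(-5 - 1*5)) - 6197) = 1/((-½ - (-1)*(-5 - 1*5)/200) - 6197) = 1/((-½ - (-1)*(-5 - 5)/200) - 6197) = 1/((-½ - (-1)*(-10)/200) - 6197) = 1/((-½ - 1/50*5/2) - 6197) = 1/((-½ - 1/20) - 6197) = 1/(-11/20 - 6197) = 1/(-123951/20) = -20/123951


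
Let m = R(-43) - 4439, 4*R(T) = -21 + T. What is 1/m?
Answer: -1/4455 ≈ -0.00022447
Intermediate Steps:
R(T) = -21/4 + T/4 (R(T) = (-21 + T)/4 = -21/4 + T/4)
m = -4455 (m = (-21/4 + (¼)*(-43)) - 4439 = (-21/4 - 43/4) - 4439 = -16 - 4439 = -4455)
1/m = 1/(-4455) = -1/4455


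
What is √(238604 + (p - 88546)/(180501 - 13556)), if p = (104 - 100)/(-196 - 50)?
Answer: 2*√1006082999361939633/4106847 ≈ 488.47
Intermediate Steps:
p = -2/123 (p = 4/(-246) = -1/246*4 = -2/123 ≈ -0.016260)
√(238604 + (p - 88546)/(180501 - 13556)) = √(238604 + (-2/123 - 88546)/(180501 - 13556)) = √(238604 - 10891160/123/166945) = √(238604 - 10891160/123*1/166945) = √(238604 - 2178232/4106847) = √(979907943356/4106847) = 2*√1006082999361939633/4106847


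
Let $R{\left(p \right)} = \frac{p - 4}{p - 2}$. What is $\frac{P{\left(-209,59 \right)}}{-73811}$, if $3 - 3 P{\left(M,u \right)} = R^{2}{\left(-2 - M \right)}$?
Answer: $- \frac{84866}{9305721825} \approx -9.1198 \cdot 10^{-6}$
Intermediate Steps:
$R{\left(p \right)} = \frac{-4 + p}{-2 + p}$
$P{\left(M,u \right)} = 1 - \frac{\left(-6 - M\right)^{2}}{3 \left(-4 - M\right)^{2}}$ ($P{\left(M,u \right)} = 1 - \frac{\left(\frac{-4 - \left(2 + M\right)}{-2 - \left(2 + M\right)}\right)^{2}}{3} = 1 - \frac{\left(\frac{-6 - M}{-4 - M}\right)^{2}}{3} = 1 - \frac{\left(-6 - M\right)^{2} \frac{1}{\left(-4 - M\right)^{2}}}{3} = 1 - \frac{\left(-6 - M\right)^{2}}{3 \left(-4 - M\right)^{2}}$)
$\frac{P{\left(-209,59 \right)}}{-73811} = \frac{1 - \frac{\left(6 - 209\right)^{2}}{3 \left(4 - 209\right)^{2}}}{-73811} = \left(1 - \frac{\left(-203\right)^{2}}{3 \cdot 42025}\right) \left(- \frac{1}{73811}\right) = \left(1 - \frac{1}{126075} \cdot 41209\right) \left(- \frac{1}{73811}\right) = \left(1 - \frac{41209}{126075}\right) \left(- \frac{1}{73811}\right) = \frac{84866}{126075} \left(- \frac{1}{73811}\right) = - \frac{84866}{9305721825}$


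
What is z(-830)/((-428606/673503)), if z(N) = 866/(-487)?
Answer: 291626799/104365561 ≈ 2.7943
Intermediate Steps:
z(N) = -866/487 (z(N) = 866*(-1/487) = -866/487)
z(-830)/((-428606/673503)) = -866/(487*((-428606/673503))) = -866/(487*((-428606*1/673503))) = -866/(487*(-428606/673503)) = -866/487*(-673503/428606) = 291626799/104365561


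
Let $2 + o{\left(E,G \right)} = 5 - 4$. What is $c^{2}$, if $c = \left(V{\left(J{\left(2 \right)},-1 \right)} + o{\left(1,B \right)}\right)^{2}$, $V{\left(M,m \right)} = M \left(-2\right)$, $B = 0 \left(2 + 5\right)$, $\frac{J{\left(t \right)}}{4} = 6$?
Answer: $5764801$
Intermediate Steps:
$J{\left(t \right)} = 24$ ($J{\left(t \right)} = 4 \cdot 6 = 24$)
$B = 0$ ($B = 0 \cdot 7 = 0$)
$o{\left(E,G \right)} = -1$ ($o{\left(E,G \right)} = -2 + \left(5 - 4\right) = -2 + 1 = -1$)
$V{\left(M,m \right)} = - 2 M$
$c = 2401$ ($c = \left(\left(-2\right) 24 - 1\right)^{2} = \left(-48 - 1\right)^{2} = \left(-49\right)^{2} = 2401$)
$c^{2} = 2401^{2} = 5764801$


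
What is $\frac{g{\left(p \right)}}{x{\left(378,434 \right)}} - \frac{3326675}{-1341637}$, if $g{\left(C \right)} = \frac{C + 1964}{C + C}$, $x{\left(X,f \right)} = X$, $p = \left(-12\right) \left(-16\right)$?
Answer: $\frac{1577162659}{632276928} \approx 2.4944$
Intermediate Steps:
$p = 192$
$g{\left(C \right)} = \frac{1964 + C}{2 C}$
$\frac{g{\left(p \right)}}{x{\left(378,434 \right)}} - \frac{3326675}{-1341637} = \frac{\frac{1}{2} \cdot \frac{1}{192} \left(1964 + 192\right)}{378} - \frac{3326675}{-1341637} = \frac{1}{2} \cdot \frac{1}{192} \cdot 2156 \cdot \frac{1}{378} - - \frac{302425}{121967} = \frac{539}{96} \cdot \frac{1}{378} + \frac{302425}{121967} = \frac{77}{5184} + \frac{302425}{121967} = \frac{1577162659}{632276928}$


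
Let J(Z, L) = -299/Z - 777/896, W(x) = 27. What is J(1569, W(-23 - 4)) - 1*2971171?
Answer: -596706426703/200832 ≈ -2.9712e+6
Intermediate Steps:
J(Z, L) = -111/128 - 299/Z (J(Z, L) = -299/Z - 777*1/896 = -299/Z - 111/128 = -111/128 - 299/Z)
J(1569, W(-23 - 4)) - 1*2971171 = (-111/128 - 299/1569) - 1*2971171 = (-111/128 - 299*1/1569) - 2971171 = (-111/128 - 299/1569) - 2971171 = -212431/200832 - 2971171 = -596706426703/200832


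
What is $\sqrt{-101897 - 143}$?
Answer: $2 i \sqrt{25510} \approx 319.44 i$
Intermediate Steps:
$\sqrt{-101897 - 143} = \sqrt{-102040} = 2 i \sqrt{25510}$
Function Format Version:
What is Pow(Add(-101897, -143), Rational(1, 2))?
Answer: Mul(2, I, Pow(25510, Rational(1, 2))) ≈ Mul(319.44, I)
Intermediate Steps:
Pow(Add(-101897, -143), Rational(1, 2)) = Pow(-102040, Rational(1, 2)) = Mul(2, I, Pow(25510, Rational(1, 2)))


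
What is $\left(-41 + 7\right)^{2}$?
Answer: $1156$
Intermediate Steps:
$\left(-41 + 7\right)^{2} = \left(-34\right)^{2} = 1156$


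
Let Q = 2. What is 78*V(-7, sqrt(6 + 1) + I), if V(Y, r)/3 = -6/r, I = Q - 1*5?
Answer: 2106 + 702*sqrt(7) ≈ 3963.3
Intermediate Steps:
I = -3 (I = 2 - 1*5 = 2 - 5 = -3)
V(Y, r) = -18/r (V(Y, r) = 3*(-6/r) = -18/r)
78*V(-7, sqrt(6 + 1) + I) = 78*(-18/(sqrt(6 + 1) - 3)) = 78*(-18/(sqrt(7) - 3)) = 78*(-18/(-3 + sqrt(7))) = -1404/(-3 + sqrt(7))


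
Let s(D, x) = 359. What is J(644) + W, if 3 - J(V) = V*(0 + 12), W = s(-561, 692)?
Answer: -7366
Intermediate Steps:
W = 359
J(V) = 3 - 12*V (J(V) = 3 - V*(0 + 12) = 3 - V*12 = 3 - 12*V)
J(644) + W = (3 - 12*644) + 359 = (3 - 7728) + 359 = -7725 + 359 = -7366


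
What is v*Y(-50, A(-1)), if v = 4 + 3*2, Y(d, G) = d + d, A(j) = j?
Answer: -1000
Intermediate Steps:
Y(d, G) = 2*d
v = 10 (v = 4 + 6 = 10)
v*Y(-50, A(-1)) = 10*(2*(-50)) = 10*(-100) = -1000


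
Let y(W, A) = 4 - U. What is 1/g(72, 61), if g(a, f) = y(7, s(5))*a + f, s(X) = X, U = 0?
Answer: 1/349 ≈ 0.0028653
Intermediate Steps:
y(W, A) = 4 (y(W, A) = 4 - 1*0 = 4 + 0 = 4)
g(a, f) = f + 4*a (g(a, f) = 4*a + f = f + 4*a)
1/g(72, 61) = 1/(61 + 4*72) = 1/(61 + 288) = 1/349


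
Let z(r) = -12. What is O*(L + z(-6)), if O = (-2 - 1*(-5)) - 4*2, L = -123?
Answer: 675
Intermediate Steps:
O = -5 (O = (-2 + 5) - 8 = 3 - 8 = -5)
O*(L + z(-6)) = -5*(-123 - 12) = -5*(-135) = 675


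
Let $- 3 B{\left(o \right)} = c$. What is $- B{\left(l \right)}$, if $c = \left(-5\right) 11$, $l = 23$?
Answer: $- \frac{55}{3} \approx -18.333$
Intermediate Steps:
$c = -55$
$B{\left(o \right)} = \frac{55}{3}$ ($B{\left(o \right)} = \left(- \frac{1}{3}\right) \left(-55\right) = \frac{55}{3}$)
$- B{\left(l \right)} = \left(-1\right) \frac{55}{3} = - \frac{55}{3}$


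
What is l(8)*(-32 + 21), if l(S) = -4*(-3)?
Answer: -132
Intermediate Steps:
l(S) = 12
l(8)*(-32 + 21) = 12*(-32 + 21) = 12*(-11) = -132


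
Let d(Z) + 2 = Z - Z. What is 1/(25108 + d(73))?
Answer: 1/25106 ≈ 3.9831e-5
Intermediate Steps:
d(Z) = -2 (d(Z) = -2 + (Z - Z) = -2 + 0 = -2)
1/(25108 + d(73)) = 1/(25108 - 2) = 1/25106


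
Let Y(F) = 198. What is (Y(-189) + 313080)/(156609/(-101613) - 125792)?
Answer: -1515862734/608679005 ≈ -2.4904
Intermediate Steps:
(Y(-189) + 313080)/(156609/(-101613) - 125792) = (198 + 313080)/(156609/(-101613) - 125792) = 313278/(156609*(-1/101613) - 125792) = 313278/(-52203/33871 - 125792) = 313278/(-4260753035/33871) = 313278*(-33871/4260753035) = -1515862734/608679005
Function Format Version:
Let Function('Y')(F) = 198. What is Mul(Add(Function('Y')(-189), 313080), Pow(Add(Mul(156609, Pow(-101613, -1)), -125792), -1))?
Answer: Rational(-1515862734, 608679005) ≈ -2.4904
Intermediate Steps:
Mul(Add(Function('Y')(-189), 313080), Pow(Add(Mul(156609, Pow(-101613, -1)), -125792), -1)) = Mul(Add(198, 313080), Pow(Add(Mul(156609, Pow(-101613, -1)), -125792), -1)) = Mul(313278, Pow(Add(Mul(156609, Rational(-1, 101613)), -125792), -1)) = Mul(313278, Pow(Add(Rational(-52203, 33871), -125792), -1)) = Mul(313278, Pow(Rational(-4260753035, 33871), -1)) = Mul(313278, Rational(-33871, 4260753035)) = Rational(-1515862734, 608679005)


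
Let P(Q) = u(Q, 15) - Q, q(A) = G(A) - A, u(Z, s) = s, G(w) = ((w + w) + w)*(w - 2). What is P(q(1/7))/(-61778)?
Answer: -781/3027122 ≈ -0.00025800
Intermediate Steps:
G(w) = 3*w*(-2 + w) (G(w) = (2*w + w)*(-2 + w) = (3*w)*(-2 + w) = 3*w*(-2 + w))
q(A) = -A + 3*A*(-2 + A) (q(A) = 3*A*(-2 + A) - A = -A + 3*A*(-2 + A))
P(Q) = 15 - Q
P(q(1/7))/(-61778) = (15 - (-7 + 3/7)/7)/(-61778) = (15 - (-7 + 3*(⅐))/7)*(-1/61778) = (15 - (-7 + 3/7)/7)*(-1/61778) = (15 - (-46)/(7*7))*(-1/61778) = (15 - 1*(-46/49))*(-1/61778) = (15 + 46/49)*(-1/61778) = (781/49)*(-1/61778) = -781/3027122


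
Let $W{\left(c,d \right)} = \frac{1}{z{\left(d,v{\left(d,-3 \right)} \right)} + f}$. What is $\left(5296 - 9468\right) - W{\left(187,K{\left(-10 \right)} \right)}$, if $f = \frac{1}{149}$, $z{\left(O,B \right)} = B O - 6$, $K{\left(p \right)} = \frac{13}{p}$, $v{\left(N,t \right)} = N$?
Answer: $- \frac{267489568}{64119} \approx -4171.8$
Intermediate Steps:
$z{\left(O,B \right)} = -6 + B O$
$f = \frac{1}{149} \approx 0.0067114$
$W{\left(c,d \right)} = \frac{1}{- \frac{893}{149} + d^{2}}$ ($W{\left(c,d \right)} = \frac{1}{\left(-6 + d d\right) + \frac{1}{149}} = \frac{1}{\left(-6 + d^{2}\right) + \frac{1}{149}} = \frac{1}{- \frac{893}{149} + d^{2}}$)
$\left(5296 - 9468\right) - W{\left(187,K{\left(-10 \right)} \right)} = \left(5296 - 9468\right) - \frac{149}{-893 + 149 \left(\frac{13}{-10}\right)^{2}} = -4172 - \frac{149}{-893 + 149 \left(13 \left(- \frac{1}{10}\right)\right)^{2}} = -4172 - \frac{149}{-893 + 149 \left(- \frac{13}{10}\right)^{2}} = -4172 - \frac{149}{-893 + 149 \cdot \frac{169}{100}} = -4172 - \frac{149}{-893 + \frac{25181}{100}} = -4172 - \frac{149}{- \frac{64119}{100}} = -4172 - 149 \left(- \frac{100}{64119}\right) = -4172 - - \frac{14900}{64119} = -4172 + \frac{14900}{64119} = - \frac{267489568}{64119}$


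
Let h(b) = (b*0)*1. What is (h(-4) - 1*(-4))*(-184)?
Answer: -736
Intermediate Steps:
h(b) = 0 (h(b) = 0*1 = 0)
(h(-4) - 1*(-4))*(-184) = (0 - 1*(-4))*(-184) = (0 + 4)*(-184) = 4*(-184) = -736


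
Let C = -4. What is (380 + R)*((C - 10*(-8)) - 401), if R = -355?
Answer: -8125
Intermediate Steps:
(380 + R)*((C - 10*(-8)) - 401) = (380 - 355)*((-4 - 10*(-8)) - 401) = 25*((-4 + 80) - 401) = 25*(76 - 401) = 25*(-325) = -8125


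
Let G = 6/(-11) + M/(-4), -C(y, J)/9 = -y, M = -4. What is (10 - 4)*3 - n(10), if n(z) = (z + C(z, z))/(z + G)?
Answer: 194/23 ≈ 8.4348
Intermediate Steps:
C(y, J) = 9*y (C(y, J) = -(-9)*y = 9*y)
G = 5/11 (G = 6/(-11) - 4/(-4) = 6*(-1/11) - 4*(-¼) = -6/11 + 1 = 5/11 ≈ 0.45455)
n(z) = 10*z/(5/11 + z) (n(z) = (z + 9*z)/(z + 5/11) = (10*z)/(5/11 + z) = 10*z/(5/11 + z))
(10 - 4)*3 - n(10) = (10 - 4)*3 - 110*10/(5 + 11*10) = 6*3 - 110*10/(5 + 110) = 18 - 110*10/115 = 18 - 1*220/23 = 18 - 220/23 = 194/23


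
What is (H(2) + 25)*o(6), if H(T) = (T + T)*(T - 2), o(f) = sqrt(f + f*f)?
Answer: 25*sqrt(42) ≈ 162.02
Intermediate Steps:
o(f) = sqrt(f + f**2)
H(T) = 2*T*(-2 + T) (H(T) = (2*T)*(-2 + T) = 2*T*(-2 + T))
(H(2) + 25)*o(6) = (2*2*(-2 + 2) + 25)*sqrt(6*(1 + 6)) = (2*2*0 + 25)*sqrt(6*7) = (0 + 25)*sqrt(42) = 25*sqrt(42)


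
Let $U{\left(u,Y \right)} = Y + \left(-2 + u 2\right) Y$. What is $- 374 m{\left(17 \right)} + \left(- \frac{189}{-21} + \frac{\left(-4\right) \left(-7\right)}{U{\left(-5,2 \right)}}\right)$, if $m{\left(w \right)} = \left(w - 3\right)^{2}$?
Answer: $- \frac{806259}{11} \approx -73296.0$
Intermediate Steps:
$U{\left(u,Y \right)} = Y + Y \left(-2 + 2 u\right)$ ($U{\left(u,Y \right)} = Y + \left(-2 + 2 u\right) Y = Y + Y \left(-2 + 2 u\right)$)
$m{\left(w \right)} = \left(-3 + w\right)^{2}$
$- 374 m{\left(17 \right)} + \left(- \frac{189}{-21} + \frac{\left(-4\right) \left(-7\right)}{U{\left(-5,2 \right)}}\right) = - 374 \left(-3 + 17\right)^{2} + \left(- \frac{189}{-21} + \frac{\left(-4\right) \left(-7\right)}{2 \left(-1 + 2 \left(-5\right)\right)}\right) = - 374 \cdot 14^{2} + \left(\left(-189\right) \left(- \frac{1}{21}\right) + \frac{28}{2 \left(-1 - 10\right)}\right) = \left(-374\right) 196 + \left(9 + \frac{28}{2 \left(-11\right)}\right) = -73304 + \left(9 + \frac{28}{-22}\right) = -73304 + \left(9 + 28 \left(- \frac{1}{22}\right)\right) = -73304 + \left(9 - \frac{14}{11}\right) = -73304 + \frac{85}{11} = - \frac{806259}{11}$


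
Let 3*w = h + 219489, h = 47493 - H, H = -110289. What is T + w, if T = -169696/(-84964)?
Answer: 2671246861/21241 ≈ 1.2576e+5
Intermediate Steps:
h = 157782 (h = 47493 - 1*(-110289) = 47493 + 110289 = 157782)
T = 42424/21241 (T = -169696*(-1/84964) = 42424/21241 ≈ 1.9973)
w = 125757 (w = (157782 + 219489)/3 = (⅓)*377271 = 125757)
T + w = 42424/21241 + 125757 = 2671246861/21241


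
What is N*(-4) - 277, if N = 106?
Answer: -701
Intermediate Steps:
N*(-4) - 277 = 106*(-4) - 277 = -424 - 277 = -701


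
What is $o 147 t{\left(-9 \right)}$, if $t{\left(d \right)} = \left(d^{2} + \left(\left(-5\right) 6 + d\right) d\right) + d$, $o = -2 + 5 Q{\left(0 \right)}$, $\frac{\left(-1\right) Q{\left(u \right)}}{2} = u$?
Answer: $-124362$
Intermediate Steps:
$Q{\left(u \right)} = - 2 u$
$o = -2$ ($o = -2 + 5 \left(\left(-2\right) 0\right) = -2 + 5 \cdot 0 = -2 + 0 = -2$)
$t{\left(d \right)} = d + d^{2} + d \left(-30 + d\right)$ ($t{\left(d \right)} = \left(d^{2} + \left(-30 + d\right) d\right) + d = \left(d^{2} + d \left(-30 + d\right)\right) + d = d + d^{2} + d \left(-30 + d\right)$)
$o 147 t{\left(-9 \right)} = \left(-2\right) 147 \left(- 9 \left(-29 + 2 \left(-9\right)\right)\right) = - 294 \left(- 9 \left(-29 - 18\right)\right) = - 294 \left(\left(-9\right) \left(-47\right)\right) = \left(-294\right) 423 = -124362$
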